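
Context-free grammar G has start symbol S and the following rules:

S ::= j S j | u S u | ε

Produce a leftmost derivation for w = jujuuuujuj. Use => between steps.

S => jSj => juSuj => jujSjuj => jujuSujuj => jujuuSuujuj => jujuuuujuj

S => jSj   [S ::= j S j]
jSj => juSuj   [S ::= u S u]
juSuj => jujSjuj   [S ::= j S j]
jujSjuj => jujuSujuj   [S ::= u S u]
jujuSujuj => jujuuSuujuj   [S ::= u S u]
jujuuSuujuj => jujuuuujuj   [S ::= ε]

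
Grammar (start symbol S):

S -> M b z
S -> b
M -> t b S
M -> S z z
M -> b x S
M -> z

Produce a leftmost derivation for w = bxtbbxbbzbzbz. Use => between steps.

S => Mbz   [S -> M b z]
Mbz => bxSbz   [M -> b x S]
bxSbz => bxMbzbz   [S -> M b z]
bxMbzbz => bxtbSbzbz   [M -> t b S]
bxtbSbzbz => bxtbMbzbzbz   [S -> M b z]
bxtbMbzbzbz => bxtbbxSbzbzbz   [M -> b x S]
bxtbbxSbzbzbz => bxtbbxbbzbzbz   [S -> b]

S => Mbz => bxSbz => bxMbzbz => bxtbSbzbz => bxtbMbzbzbz => bxtbbxSbzbzbz => bxtbbxbbzbzbz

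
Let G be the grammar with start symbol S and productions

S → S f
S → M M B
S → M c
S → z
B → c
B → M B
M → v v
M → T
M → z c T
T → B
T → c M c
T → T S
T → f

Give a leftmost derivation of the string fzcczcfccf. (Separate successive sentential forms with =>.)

S => Sf => MMBf => TMBf => fMBf => fzcTBf => fzccMcBf => fzcczcTcBf => fzcczcfcBf => fzcczcfccf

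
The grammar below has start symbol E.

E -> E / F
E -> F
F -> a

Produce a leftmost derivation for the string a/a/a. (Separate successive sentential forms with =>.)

E => E/F   [E -> E / F]
E/F => E/F/F   [E -> E / F]
E/F/F => F/F/F   [E -> F]
F/F/F => a/F/F   [F -> a]
a/F/F => a/a/F   [F -> a]
a/a/F => a/a/a   [F -> a]

E=>E/F=>E/F/F=>F/F/F=>a/F/F=>a/a/F=>a/a/a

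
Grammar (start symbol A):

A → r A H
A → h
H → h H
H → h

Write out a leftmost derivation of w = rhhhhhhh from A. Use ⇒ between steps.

A ⇒ rAH   [A → r A H]
rAH ⇒ rhH   [A → h]
rhH ⇒ rhhH   [H → h H]
rhhH ⇒ rhhhH   [H → h H]
rhhhH ⇒ rhhhhH   [H → h H]
rhhhhH ⇒ rhhhhhH   [H → h H]
rhhhhhH ⇒ rhhhhhhH   [H → h H]
rhhhhhhH ⇒ rhhhhhhh   [H → h]

A⇒rAH⇒rhH⇒rhhH⇒rhhhH⇒rhhhhH⇒rhhhhhH⇒rhhhhhhH⇒rhhhhhhh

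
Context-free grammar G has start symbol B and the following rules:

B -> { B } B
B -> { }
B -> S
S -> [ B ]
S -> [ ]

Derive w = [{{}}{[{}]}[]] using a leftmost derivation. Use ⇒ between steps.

B ⇒ S   [B -> S]
S ⇒ [B]   [S -> [ B ]]
[B] ⇒ [{B}B]   [B -> { B } B]
[{B}B] ⇒ [{{}}B]   [B -> { }]
[{{}}B] ⇒ [{{}}{B}B]   [B -> { B } B]
[{{}}{B}B] ⇒ [{{}}{S}B]   [B -> S]
[{{}}{S}B] ⇒ [{{}}{[B]}B]   [S -> [ B ]]
[{{}}{[B]}B] ⇒ [{{}}{[{}]}B]   [B -> { }]
[{{}}{[{}]}B] ⇒ [{{}}{[{}]}S]   [B -> S]
[{{}}{[{}]}S] ⇒ [{{}}{[{}]}[]]   [S -> [ ]]

B⇒S⇒[B]⇒[{B}B]⇒[{{}}B]⇒[{{}}{B}B]⇒[{{}}{S}B]⇒[{{}}{[B]}B]⇒[{{}}{[{}]}B]⇒[{{}}{[{}]}S]⇒[{{}}{[{}]}[]]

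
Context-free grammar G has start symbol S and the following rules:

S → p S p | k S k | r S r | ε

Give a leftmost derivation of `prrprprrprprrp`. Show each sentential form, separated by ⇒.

S ⇒ pSp ⇒ prSrp ⇒ prrSrrp ⇒ prrpSprrp ⇒ prrprSrprrp ⇒ prrprpSprprrp ⇒ prrprprSrprprrp ⇒ prrprprrprprrp

S ⇒ pSp   [S → p S p]
pSp ⇒ prSrp   [S → r S r]
prSrp ⇒ prrSrrp   [S → r S r]
prrSrrp ⇒ prrpSprrp   [S → p S p]
prrpSprrp ⇒ prrprSrprrp   [S → r S r]
prrprSrprrp ⇒ prrprpSprprrp   [S → p S p]
prrprpSprprrp ⇒ prrprprSrprprrp   [S → r S r]
prrprprSrprprrp ⇒ prrprprrprprrp   [S → ε]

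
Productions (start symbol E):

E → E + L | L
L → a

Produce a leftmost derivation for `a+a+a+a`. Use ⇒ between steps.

E⇒E+L⇒E+L+L⇒E+L+L+L⇒L+L+L+L⇒a+L+L+L⇒a+a+L+L⇒a+a+a+L⇒a+a+a+a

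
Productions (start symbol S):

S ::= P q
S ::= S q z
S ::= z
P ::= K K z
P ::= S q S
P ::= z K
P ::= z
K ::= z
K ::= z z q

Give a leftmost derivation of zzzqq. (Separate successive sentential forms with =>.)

S => Pq   [S ::= P q]
Pq => zKq   [P ::= z K]
zKq => zzzqq   [K ::= z z q]

S=>Pq=>zKq=>zzzqq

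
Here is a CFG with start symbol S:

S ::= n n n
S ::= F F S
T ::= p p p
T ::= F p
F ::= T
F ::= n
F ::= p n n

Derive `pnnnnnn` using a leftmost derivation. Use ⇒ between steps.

S⇒FFS⇒pnnFS⇒pnnnS⇒pnnnnnn

S ⇒ FFS   [S ::= F F S]
FFS ⇒ pnnFS   [F ::= p n n]
pnnFS ⇒ pnnnS   [F ::= n]
pnnnS ⇒ pnnnnnn   [S ::= n n n]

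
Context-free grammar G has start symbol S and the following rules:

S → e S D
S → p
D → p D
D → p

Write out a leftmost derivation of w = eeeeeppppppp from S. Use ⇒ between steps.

S ⇒ eSD   [S → e S D]
eSD ⇒ eeSDD   [S → e S D]
eeSDD ⇒ eeeSDDD   [S → e S D]
eeeSDDD ⇒ eeeeSDDDD   [S → e S D]
eeeeSDDDD ⇒ eeeeeSDDDDD   [S → e S D]
eeeeeSDDDDD ⇒ eeeeepDDDDD   [S → p]
eeeeepDDDDD ⇒ eeeeeppDDDDD   [D → p D]
eeeeeppDDDDD ⇒ eeeeepppDDDD   [D → p]
eeeeepppDDDD ⇒ eeeeeppppDDD   [D → p]
eeeeeppppDDD ⇒ eeeeepppppDD   [D → p]
eeeeepppppDD ⇒ eeeeeppppppD   [D → p]
eeeeeppppppD ⇒ eeeeeppppppp   [D → p]

S ⇒ eSD ⇒ eeSDD ⇒ eeeSDDD ⇒ eeeeSDDDD ⇒ eeeeeSDDDDD ⇒ eeeeepDDDDD ⇒ eeeeeppDDDDD ⇒ eeeeepppDDDD ⇒ eeeeeppppDDD ⇒ eeeeepppppDD ⇒ eeeeeppppppD ⇒ eeeeeppppppp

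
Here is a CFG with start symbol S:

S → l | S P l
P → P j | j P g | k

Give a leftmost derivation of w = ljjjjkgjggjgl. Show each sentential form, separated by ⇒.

S ⇒ SPl   [S → S P l]
SPl ⇒ lPl   [S → l]
lPl ⇒ ljPgl   [P → j P g]
ljPgl ⇒ ljPjgl   [P → P j]
ljPjgl ⇒ ljjPgjgl   [P → j P g]
ljjPgjgl ⇒ ljjjPggjgl   [P → j P g]
ljjjPggjgl ⇒ ljjjPjggjgl   [P → P j]
ljjjPjggjgl ⇒ ljjjjPgjggjgl   [P → j P g]
ljjjjPgjggjgl ⇒ ljjjjkgjggjgl   [P → k]

S ⇒ SPl ⇒ lPl ⇒ ljPgl ⇒ ljPjgl ⇒ ljjPgjgl ⇒ ljjjPggjgl ⇒ ljjjPjggjgl ⇒ ljjjjPgjggjgl ⇒ ljjjjkgjggjgl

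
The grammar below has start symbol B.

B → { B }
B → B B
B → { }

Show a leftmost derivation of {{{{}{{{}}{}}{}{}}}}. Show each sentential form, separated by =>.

B=>{B}=>{{B}}=>{{{B}}}=>{{{BB}}}=>{{{BBB}}}=>{{{{}BB}}}=>{{{{}BBB}}}=>{{{{}{B}BB}}}=>{{{{}{BB}BB}}}=>{{{{}{{B}B}BB}}}=>{{{{}{{{}}B}BB}}}=>{{{{}{{{}}{}}BB}}}=>{{{{}{{{}}{}}{}B}}}=>{{{{}{{{}}{}}{}{}}}}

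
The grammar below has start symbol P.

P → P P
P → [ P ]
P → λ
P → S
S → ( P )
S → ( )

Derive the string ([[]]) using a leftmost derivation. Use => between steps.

P => PP => PPP => SPP => (P)PP => ([P])PP => ([[P]])PP => ([[]])PP => ([[]])P => ([[]])

P => PP   [P → P P]
PP => PPP   [P → P P]
PPP => SPP   [P → S]
SPP => (P)PP   [S → ( P )]
(P)PP => ([P])PP   [P → [ P ]]
([P])PP => ([[P]])PP   [P → [ P ]]
([[P]])PP => ([[]])PP   [P → λ]
([[]])PP => ([[]])P   [P → λ]
([[]])P => ([[]])   [P → λ]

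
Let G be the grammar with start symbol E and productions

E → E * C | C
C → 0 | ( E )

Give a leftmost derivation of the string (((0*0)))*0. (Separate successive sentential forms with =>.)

E => E*C   [E → E * C]
E*C => C*C   [E → C]
C*C => (E)*C   [C → ( E )]
(E)*C => (C)*C   [E → C]
(C)*C => ((E))*C   [C → ( E )]
((E))*C => ((C))*C   [E → C]
((C))*C => (((E)))*C   [C → ( E )]
(((E)))*C => (((E*C)))*C   [E → E * C]
(((E*C)))*C => (((C*C)))*C   [E → C]
(((C*C)))*C => (((0*C)))*C   [C → 0]
(((0*C)))*C => (((0*0)))*C   [C → 0]
(((0*0)))*C => (((0*0)))*0   [C → 0]

E => E*C => C*C => (E)*C => (C)*C => ((E))*C => ((C))*C => (((E)))*C => (((E*C)))*C => (((C*C)))*C => (((0*C)))*C => (((0*0)))*C => (((0*0)))*0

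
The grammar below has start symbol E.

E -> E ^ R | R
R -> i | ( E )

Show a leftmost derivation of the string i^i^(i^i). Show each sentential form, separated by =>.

E => E^R => E^R^R => R^R^R => i^R^R => i^i^R => i^i^(E) => i^i^(E^R) => i^i^(R^R) => i^i^(i^R) => i^i^(i^i)

E => E^R   [E -> E ^ R]
E^R => E^R^R   [E -> E ^ R]
E^R^R => R^R^R   [E -> R]
R^R^R => i^R^R   [R -> i]
i^R^R => i^i^R   [R -> i]
i^i^R => i^i^(E)   [R -> ( E )]
i^i^(E) => i^i^(E^R)   [E -> E ^ R]
i^i^(E^R) => i^i^(R^R)   [E -> R]
i^i^(R^R) => i^i^(i^R)   [R -> i]
i^i^(i^R) => i^i^(i^i)   [R -> i]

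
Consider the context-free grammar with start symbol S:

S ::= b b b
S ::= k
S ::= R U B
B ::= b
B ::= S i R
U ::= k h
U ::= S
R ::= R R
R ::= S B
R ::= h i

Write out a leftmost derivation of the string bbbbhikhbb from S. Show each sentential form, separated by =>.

S => RUB => SBUB => bbbBUB => bbbbUB => bbbbSB => bbbbRUBB => bbbbhiUBB => bbbbhikhBB => bbbbhikhbB => bbbbhikhbb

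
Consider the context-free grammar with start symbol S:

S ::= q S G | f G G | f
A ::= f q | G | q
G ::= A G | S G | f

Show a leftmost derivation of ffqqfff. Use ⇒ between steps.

S⇒fGG⇒fAGG⇒ffqGG⇒ffqAGG⇒ffqGGG⇒ffqAGGG⇒ffqqGGG⇒ffqqfGG⇒ffqqffG⇒ffqqfff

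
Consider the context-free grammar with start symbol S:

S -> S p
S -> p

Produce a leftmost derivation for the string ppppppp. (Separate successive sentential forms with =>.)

S => Sp   [S -> S p]
Sp => Spp   [S -> S p]
Spp => Sppp   [S -> S p]
Sppp => Spppp   [S -> S p]
Spppp => Sppppp   [S -> S p]
Sppppp => Spppppp   [S -> S p]
Spppppp => ppppppp   [S -> p]

S => Sp => Spp => Sppp => Spppp => Sppppp => Spppppp => ppppppp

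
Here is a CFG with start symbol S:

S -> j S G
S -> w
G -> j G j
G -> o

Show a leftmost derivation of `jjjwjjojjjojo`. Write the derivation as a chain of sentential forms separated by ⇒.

S ⇒ jSG   [S -> j S G]
jSG ⇒ jjSGG   [S -> j S G]
jjSGG ⇒ jjjSGGG   [S -> j S G]
jjjSGGG ⇒ jjjwGGG   [S -> w]
jjjwGGG ⇒ jjjwjGjGG   [G -> j G j]
jjjwjGjGG ⇒ jjjwjjGjjGG   [G -> j G j]
jjjwjjGjjGG ⇒ jjjwjjojjGG   [G -> o]
jjjwjjojjGG ⇒ jjjwjjojjjGjG   [G -> j G j]
jjjwjjojjjGjG ⇒ jjjwjjojjjojG   [G -> o]
jjjwjjojjjojG ⇒ jjjwjjojjjojo   [G -> o]

S ⇒ jSG ⇒ jjSGG ⇒ jjjSGGG ⇒ jjjwGGG ⇒ jjjwjGjGG ⇒ jjjwjjGjjGG ⇒ jjjwjjojjGG ⇒ jjjwjjojjjGjG ⇒ jjjwjjojjjojG ⇒ jjjwjjojjjojo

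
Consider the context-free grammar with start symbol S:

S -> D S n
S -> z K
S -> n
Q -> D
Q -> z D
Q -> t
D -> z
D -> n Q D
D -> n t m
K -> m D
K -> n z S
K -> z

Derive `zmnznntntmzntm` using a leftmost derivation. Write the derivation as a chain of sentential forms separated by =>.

S => zK => zmD => zmnQD => zmnzDD => zmnznQDD => zmnznDDD => zmnznnQDDD => zmnznntDDD => zmnznntntmDD => zmnznntntmzD => zmnznntntmzntm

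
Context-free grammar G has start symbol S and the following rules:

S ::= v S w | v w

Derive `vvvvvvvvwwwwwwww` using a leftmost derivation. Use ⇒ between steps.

S⇒vSw⇒vvSww⇒vvvSwww⇒vvvvSwwww⇒vvvvvSwwwww⇒vvvvvvSwwwwww⇒vvvvvvvSwwwwwww⇒vvvvvvvvwwwwwwww

S ⇒ vSw   [S ::= v S w]
vSw ⇒ vvSww   [S ::= v S w]
vvSww ⇒ vvvSwww   [S ::= v S w]
vvvSwww ⇒ vvvvSwwww   [S ::= v S w]
vvvvSwwww ⇒ vvvvvSwwwww   [S ::= v S w]
vvvvvSwwwww ⇒ vvvvvvSwwwwww   [S ::= v S w]
vvvvvvSwwwwww ⇒ vvvvvvvSwwwwwww   [S ::= v S w]
vvvvvvvSwwwwwww ⇒ vvvvvvvvwwwwwwww   [S ::= v w]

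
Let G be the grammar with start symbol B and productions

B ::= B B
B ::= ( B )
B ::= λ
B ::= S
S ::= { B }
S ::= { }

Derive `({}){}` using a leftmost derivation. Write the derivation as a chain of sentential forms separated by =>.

B => BB   [B ::= B B]
BB => (B)B   [B ::= ( B )]
(B)B => (S)B   [B ::= S]
(S)B => ({})B   [S ::= { }]
({})B => ({})S   [B ::= S]
({})S => ({}){}   [S ::= { }]

B => BB => (B)B => (S)B => ({})B => ({})S => ({}){}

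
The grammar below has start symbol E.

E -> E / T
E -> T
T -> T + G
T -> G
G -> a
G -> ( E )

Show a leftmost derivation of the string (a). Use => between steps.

E => T   [E -> T]
T => G   [T -> G]
G => (E)   [G -> ( E )]
(E) => (T)   [E -> T]
(T) => (G)   [T -> G]
(G) => (a)   [G -> a]

E => T => G => (E) => (T) => (G) => (a)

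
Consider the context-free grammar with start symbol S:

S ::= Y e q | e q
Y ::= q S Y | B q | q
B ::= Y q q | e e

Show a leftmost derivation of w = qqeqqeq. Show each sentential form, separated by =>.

S => Yeq => qSYeq => qYeqYeq => qqeqYeq => qqeqqeq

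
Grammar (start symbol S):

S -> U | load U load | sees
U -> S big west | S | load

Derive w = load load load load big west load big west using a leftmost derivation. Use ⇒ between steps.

S ⇒ U ⇒ S big west ⇒ load U load big west ⇒ load S big west load big west ⇒ load load U load big west load big west ⇒ load load load load big west load big west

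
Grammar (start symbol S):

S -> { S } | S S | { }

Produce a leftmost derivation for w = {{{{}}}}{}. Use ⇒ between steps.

S ⇒ SS   [S -> S S]
SS ⇒ {S}S   [S -> { S }]
{S}S ⇒ {{S}}S   [S -> { S }]
{{S}}S ⇒ {{{S}}}S   [S -> { S }]
{{{S}}}S ⇒ {{{{}}}}S   [S -> { }]
{{{{}}}}S ⇒ {{{{}}}}{}   [S -> { }]

S⇒SS⇒{S}S⇒{{S}}S⇒{{{S}}}S⇒{{{{}}}}S⇒{{{{}}}}{}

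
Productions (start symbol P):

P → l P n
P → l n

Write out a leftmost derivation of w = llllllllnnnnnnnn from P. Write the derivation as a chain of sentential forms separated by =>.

P => lPn => llPnn => lllPnnn => llllPnnnn => lllllPnnnnn => llllllPnnnnnn => lllllllPnnnnnnn => llllllllnnnnnnnn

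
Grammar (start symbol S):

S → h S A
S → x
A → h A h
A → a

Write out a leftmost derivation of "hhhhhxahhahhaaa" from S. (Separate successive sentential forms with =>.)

S=>hSA=>hhSAA=>hhhSAAA=>hhhhSAAAA=>hhhhhSAAAAA=>hhhhhxAAAAA=>hhhhhxaAAAA=>hhhhhxahAhAAA=>hhhhhxahhAhhAAA=>hhhhhxahhahhAAA=>hhhhhxahhahhaAA=>hhhhhxahhahhaaA=>hhhhhxahhahhaaa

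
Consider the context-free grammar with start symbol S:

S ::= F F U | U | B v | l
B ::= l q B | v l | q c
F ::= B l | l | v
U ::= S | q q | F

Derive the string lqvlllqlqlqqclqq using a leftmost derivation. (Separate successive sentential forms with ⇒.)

S ⇒ FFU   [S ::= F F U]
FFU ⇒ BlFU   [F ::= B l]
BlFU ⇒ lqBlFU   [B ::= l q B]
lqBlFU ⇒ lqvllFU   [B ::= v l]
lqvllFU ⇒ lqvllBlU   [F ::= B l]
lqvllBlU ⇒ lqvlllqBlU   [B ::= l q B]
lqvlllqBlU ⇒ lqvlllqlqBlU   [B ::= l q B]
lqvlllqlqBlU ⇒ lqvlllqlqlqBlU   [B ::= l q B]
lqvlllqlqlqBlU ⇒ lqvlllqlqlqqclU   [B ::= q c]
lqvlllqlqlqqclU ⇒ lqvlllqlqlqqclqq   [U ::= q q]

S⇒FFU⇒BlFU⇒lqBlFU⇒lqvllFU⇒lqvllBlU⇒lqvlllqBlU⇒lqvlllqlqBlU⇒lqvlllqlqlqBlU⇒lqvlllqlqlqqclU⇒lqvlllqlqlqqclqq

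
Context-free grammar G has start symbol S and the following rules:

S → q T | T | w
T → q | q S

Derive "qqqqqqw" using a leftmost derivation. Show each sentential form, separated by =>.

S => T   [S → T]
T => qS   [T → q S]
qS => qqT   [S → q T]
qqT => qqqS   [T → q S]
qqqS => qqqqT   [S → q T]
qqqqT => qqqqqS   [T → q S]
qqqqqS => qqqqqT   [S → T]
qqqqqT => qqqqqqS   [T → q S]
qqqqqqS => qqqqqqw   [S → w]

S=>T=>qS=>qqT=>qqqS=>qqqqT=>qqqqqS=>qqqqqT=>qqqqqqS=>qqqqqqw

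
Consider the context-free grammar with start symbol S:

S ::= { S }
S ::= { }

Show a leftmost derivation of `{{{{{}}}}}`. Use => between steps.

S => {S} => {{S}} => {{{S}}} => {{{{S}}}} => {{{{{}}}}}

S => {S}   [S ::= { S }]
{S} => {{S}}   [S ::= { S }]
{{S}} => {{{S}}}   [S ::= { S }]
{{{S}}} => {{{{S}}}}   [S ::= { S }]
{{{{S}}}} => {{{{{}}}}}   [S ::= { }]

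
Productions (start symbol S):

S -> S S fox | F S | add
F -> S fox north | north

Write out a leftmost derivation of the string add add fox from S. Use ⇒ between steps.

S ⇒ S S fox ⇒ add S fox ⇒ add add fox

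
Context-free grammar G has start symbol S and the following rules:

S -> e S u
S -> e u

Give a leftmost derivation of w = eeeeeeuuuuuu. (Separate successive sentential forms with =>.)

S => eSu => eeSuu => eeeSuuu => eeeeSuuuu => eeeeeSuuuuu => eeeeeeuuuuuu

S => eSu   [S -> e S u]
eSu => eeSuu   [S -> e S u]
eeSuu => eeeSuuu   [S -> e S u]
eeeSuuu => eeeeSuuuu   [S -> e S u]
eeeeSuuuu => eeeeeSuuuuu   [S -> e S u]
eeeeeSuuuuu => eeeeeeuuuuuu   [S -> e u]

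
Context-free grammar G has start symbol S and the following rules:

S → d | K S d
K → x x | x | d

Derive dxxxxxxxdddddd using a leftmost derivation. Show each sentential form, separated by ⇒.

S ⇒ KSd   [S → K S d]
KSd ⇒ dSd   [K → d]
dSd ⇒ dKSdd   [S → K S d]
dKSdd ⇒ dxSdd   [K → x]
dxSdd ⇒ dxKSddd   [S → K S d]
dxKSddd ⇒ dxxxSddd   [K → x x]
dxxxSddd ⇒ dxxxKSdddd   [S → K S d]
dxxxKSdddd ⇒ dxxxxxSdddd   [K → x x]
dxxxxxSdddd ⇒ dxxxxxKSddddd   [S → K S d]
dxxxxxKSddddd ⇒ dxxxxxxxSddddd   [K → x x]
dxxxxxxxSddddd ⇒ dxxxxxxxdddddd   [S → d]

S ⇒ KSd ⇒ dSd ⇒ dKSdd ⇒ dxSdd ⇒ dxKSddd ⇒ dxxxSddd ⇒ dxxxKSdddd ⇒ dxxxxxSdddd ⇒ dxxxxxKSddddd ⇒ dxxxxxxxSddddd ⇒ dxxxxxxxdddddd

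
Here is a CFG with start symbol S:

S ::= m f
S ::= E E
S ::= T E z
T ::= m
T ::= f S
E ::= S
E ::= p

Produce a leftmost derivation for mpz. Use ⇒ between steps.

S ⇒ TEz ⇒ mEz ⇒ mpz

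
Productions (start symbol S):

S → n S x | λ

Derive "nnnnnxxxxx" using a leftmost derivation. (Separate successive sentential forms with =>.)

S => nSx => nnSxx => nnnSxxx => nnnnSxxxx => nnnnnSxxxxx => nnnnnxxxxx

S => nSx   [S → n S x]
nSx => nnSxx   [S → n S x]
nnSxx => nnnSxxx   [S → n S x]
nnnSxxx => nnnnSxxxx   [S → n S x]
nnnnSxxxx => nnnnnSxxxxx   [S → n S x]
nnnnnSxxxxx => nnnnnxxxxx   [S → λ]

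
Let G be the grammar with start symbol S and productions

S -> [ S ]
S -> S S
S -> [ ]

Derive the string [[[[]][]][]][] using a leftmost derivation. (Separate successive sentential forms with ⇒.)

S ⇒ SS ⇒ [S]S ⇒ [SS]S ⇒ [[S]S]S ⇒ [[SS]S]S ⇒ [[[S]S]S]S ⇒ [[[[]]S]S]S ⇒ [[[[]][]]S]S ⇒ [[[[]][]][]]S ⇒ [[[[]][]][]][]

S ⇒ SS   [S -> S S]
SS ⇒ [S]S   [S -> [ S ]]
[S]S ⇒ [SS]S   [S -> S S]
[SS]S ⇒ [[S]S]S   [S -> [ S ]]
[[S]S]S ⇒ [[SS]S]S   [S -> S S]
[[SS]S]S ⇒ [[[S]S]S]S   [S -> [ S ]]
[[[S]S]S]S ⇒ [[[[]]S]S]S   [S -> [ ]]
[[[[]]S]S]S ⇒ [[[[]][]]S]S   [S -> [ ]]
[[[[]][]]S]S ⇒ [[[[]][]][]]S   [S -> [ ]]
[[[[]][]][]]S ⇒ [[[[]][]][]][]   [S -> [ ]]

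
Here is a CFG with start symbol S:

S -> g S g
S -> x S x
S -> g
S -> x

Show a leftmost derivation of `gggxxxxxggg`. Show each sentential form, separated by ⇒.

S ⇒ gSg   [S -> g S g]
gSg ⇒ ggSgg   [S -> g S g]
ggSgg ⇒ gggSggg   [S -> g S g]
gggSggg ⇒ gggxSxggg   [S -> x S x]
gggxSxggg ⇒ gggxxSxxggg   [S -> x S x]
gggxxSxxggg ⇒ gggxxxxxggg   [S -> x]

S ⇒ gSg ⇒ ggSgg ⇒ gggSggg ⇒ gggxSxggg ⇒ gggxxSxxggg ⇒ gggxxxxxggg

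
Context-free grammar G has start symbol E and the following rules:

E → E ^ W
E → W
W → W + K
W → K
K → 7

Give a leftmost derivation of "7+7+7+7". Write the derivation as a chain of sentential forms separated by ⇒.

E ⇒ W ⇒ W+K ⇒ W+K+K ⇒ W+K+K+K ⇒ K+K+K+K ⇒ 7+K+K+K ⇒ 7+7+K+K ⇒ 7+7+7+K ⇒ 7+7+7+7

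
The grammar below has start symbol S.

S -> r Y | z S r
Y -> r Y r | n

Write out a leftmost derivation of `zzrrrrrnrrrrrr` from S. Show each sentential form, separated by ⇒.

S ⇒ zSr   [S -> z S r]
zSr ⇒ zzSrr   [S -> z S r]
zzSrr ⇒ zzrYrr   [S -> r Y]
zzrYrr ⇒ zzrrYrrr   [Y -> r Y r]
zzrrYrrr ⇒ zzrrrYrrrr   [Y -> r Y r]
zzrrrYrrrr ⇒ zzrrrrYrrrrr   [Y -> r Y r]
zzrrrrYrrrrr ⇒ zzrrrrrYrrrrrr   [Y -> r Y r]
zzrrrrrYrrrrrr ⇒ zzrrrrrnrrrrrr   [Y -> n]

S ⇒ zSr ⇒ zzSrr ⇒ zzrYrr ⇒ zzrrYrrr ⇒ zzrrrYrrrr ⇒ zzrrrrYrrrrr ⇒ zzrrrrrYrrrrrr ⇒ zzrrrrrnrrrrrr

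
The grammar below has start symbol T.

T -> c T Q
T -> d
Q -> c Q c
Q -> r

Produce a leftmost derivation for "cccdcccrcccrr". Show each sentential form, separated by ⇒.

T ⇒ cTQ ⇒ ccTQQ ⇒ cccTQQQ ⇒ cccdQQQ ⇒ cccdcQcQQ ⇒ cccdccQccQQ ⇒ cccdcccQcccQQ ⇒ cccdcccrcccQQ ⇒ cccdcccrcccrQ ⇒ cccdcccrcccrr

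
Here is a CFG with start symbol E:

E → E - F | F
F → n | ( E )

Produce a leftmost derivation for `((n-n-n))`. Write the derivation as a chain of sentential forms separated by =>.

E => F => (E) => (F) => ((E)) => ((E-F)) => ((E-F-F)) => ((F-F-F)) => ((n-F-F)) => ((n-n-F)) => ((n-n-n))

E => F   [E → F]
F => (E)   [F → ( E )]
(E) => (F)   [E → F]
(F) => ((E))   [F → ( E )]
((E)) => ((E-F))   [E → E - F]
((E-F)) => ((E-F-F))   [E → E - F]
((E-F-F)) => ((F-F-F))   [E → F]
((F-F-F)) => ((n-F-F))   [F → n]
((n-F-F)) => ((n-n-F))   [F → n]
((n-n-F)) => ((n-n-n))   [F → n]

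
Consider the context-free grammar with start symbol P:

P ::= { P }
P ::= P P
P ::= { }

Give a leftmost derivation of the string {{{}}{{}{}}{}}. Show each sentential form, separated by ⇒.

P ⇒ {P}   [P ::= { P }]
{P} ⇒ {PP}   [P ::= P P]
{PP} ⇒ {{P}P}   [P ::= { P }]
{{P}P} ⇒ {{{}}P}   [P ::= { }]
{{{}}P} ⇒ {{{}}PP}   [P ::= P P]
{{{}}PP} ⇒ {{{}}{P}P}   [P ::= { P }]
{{{}}{P}P} ⇒ {{{}}{PP}P}   [P ::= P P]
{{{}}{PP}P} ⇒ {{{}}{{}P}P}   [P ::= { }]
{{{}}{{}P}P} ⇒ {{{}}{{}{}}P}   [P ::= { }]
{{{}}{{}{}}P} ⇒ {{{}}{{}{}}{}}   [P ::= { }]

P ⇒ {P} ⇒ {PP} ⇒ {{P}P} ⇒ {{{}}P} ⇒ {{{}}PP} ⇒ {{{}}{P}P} ⇒ {{{}}{PP}P} ⇒ {{{}}{{}P}P} ⇒ {{{}}{{}{}}P} ⇒ {{{}}{{}{}}{}}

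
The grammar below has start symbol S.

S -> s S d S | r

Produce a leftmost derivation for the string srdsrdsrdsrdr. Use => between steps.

S => sSdS   [S -> s S d S]
sSdS => srdS   [S -> r]
srdS => srdsSdS   [S -> s S d S]
srdsSdS => srdsrdS   [S -> r]
srdsrdS => srdsrdsSdS   [S -> s S d S]
srdsrdsSdS => srdsrdsrdS   [S -> r]
srdsrdsrdS => srdsrdsrdsSdS   [S -> s S d S]
srdsrdsrdsSdS => srdsrdsrdsrdS   [S -> r]
srdsrdsrdsrdS => srdsrdsrdsrdr   [S -> r]

S=>sSdS=>srdS=>srdsSdS=>srdsrdS=>srdsrdsSdS=>srdsrdsrdS=>srdsrdsrdsSdS=>srdsrdsrdsrdS=>srdsrdsrdsrdr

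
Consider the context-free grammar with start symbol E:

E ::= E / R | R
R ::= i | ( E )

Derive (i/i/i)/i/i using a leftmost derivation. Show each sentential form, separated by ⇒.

E⇒E/R⇒E/R/R⇒R/R/R⇒(E)/R/R⇒(E/R)/R/R⇒(E/R/R)/R/R⇒(R/R/R)/R/R⇒(i/R/R)/R/R⇒(i/i/R)/R/R⇒(i/i/i)/R/R⇒(i/i/i)/i/R⇒(i/i/i)/i/i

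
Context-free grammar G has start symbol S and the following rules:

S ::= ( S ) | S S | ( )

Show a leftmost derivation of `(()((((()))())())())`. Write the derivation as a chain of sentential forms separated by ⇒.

S ⇒ (S)   [S ::= ( S )]
(S) ⇒ (SS)   [S ::= S S]
(SS) ⇒ (()S)   [S ::= ( )]
(()S) ⇒ (()SS)   [S ::= S S]
(()SS) ⇒ (()(S)S)   [S ::= ( S )]
(()(S)S) ⇒ (()(SS)S)   [S ::= S S]
(()(SS)S) ⇒ (()((S)S)S)   [S ::= ( S )]
(()((S)S)S) ⇒ (()((SS)S)S)   [S ::= S S]
(()((SS)S)S) ⇒ (()(((S)S)S)S)   [S ::= ( S )]
(()(((S)S)S)S) ⇒ (()((((S))S)S)S)   [S ::= ( S )]
(()((((S))S)S)S) ⇒ (()((((()))S)S)S)   [S ::= ( )]
(()((((()))S)S)S) ⇒ (()((((()))())S)S)   [S ::= ( )]
(()((((()))())S)S) ⇒ (()((((()))())())S)   [S ::= ( )]
(()((((()))())())S) ⇒ (()((((()))())())())   [S ::= ( )]

S ⇒ (S) ⇒ (SS) ⇒ (()S) ⇒ (()SS) ⇒ (()(S)S) ⇒ (()(SS)S) ⇒ (()((S)S)S) ⇒ (()((SS)S)S) ⇒ (()(((S)S)S)S) ⇒ (()((((S))S)S)S) ⇒ (()((((()))S)S)S) ⇒ (()((((()))())S)S) ⇒ (()((((()))())())S) ⇒ (()((((()))())())())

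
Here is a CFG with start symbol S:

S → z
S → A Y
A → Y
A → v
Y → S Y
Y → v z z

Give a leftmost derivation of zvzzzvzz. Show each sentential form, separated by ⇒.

S ⇒ AY ⇒ YY ⇒ SYY ⇒ zYY ⇒ zvzzY ⇒ zvzzSY ⇒ zvzzzY ⇒ zvzzzvzz

S ⇒ AY   [S → A Y]
AY ⇒ YY   [A → Y]
YY ⇒ SYY   [Y → S Y]
SYY ⇒ zYY   [S → z]
zYY ⇒ zvzzY   [Y → v z z]
zvzzY ⇒ zvzzSY   [Y → S Y]
zvzzSY ⇒ zvzzzY   [S → z]
zvzzzY ⇒ zvzzzvzz   [Y → v z z]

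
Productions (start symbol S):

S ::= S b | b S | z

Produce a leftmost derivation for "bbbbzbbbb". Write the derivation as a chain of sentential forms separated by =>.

S => bS => bbS => bbSb => bbbSb => bbbbSb => bbbbSbb => bbbbSbbb => bbbbSbbbb => bbbbzbbbb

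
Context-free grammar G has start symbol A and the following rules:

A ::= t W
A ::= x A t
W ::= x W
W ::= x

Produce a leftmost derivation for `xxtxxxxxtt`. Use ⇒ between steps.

A⇒xAt⇒xxAtt⇒xxtWtt⇒xxtxWtt⇒xxtxxWtt⇒xxtxxxWtt⇒xxtxxxxWtt⇒xxtxxxxxtt

A ⇒ xAt   [A ::= x A t]
xAt ⇒ xxAtt   [A ::= x A t]
xxAtt ⇒ xxtWtt   [A ::= t W]
xxtWtt ⇒ xxtxWtt   [W ::= x W]
xxtxWtt ⇒ xxtxxWtt   [W ::= x W]
xxtxxWtt ⇒ xxtxxxWtt   [W ::= x W]
xxtxxxWtt ⇒ xxtxxxxWtt   [W ::= x W]
xxtxxxxWtt ⇒ xxtxxxxxtt   [W ::= x]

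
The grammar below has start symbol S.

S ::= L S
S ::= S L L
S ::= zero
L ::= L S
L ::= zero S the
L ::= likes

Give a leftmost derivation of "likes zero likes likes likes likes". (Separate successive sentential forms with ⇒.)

S ⇒ S L L ⇒ S L L L L ⇒ L S L L L L ⇒ likes S L L L L ⇒ likes zero L L L L ⇒ likes zero likes L L L ⇒ likes zero likes likes L L ⇒ likes zero likes likes likes L ⇒ likes zero likes likes likes likes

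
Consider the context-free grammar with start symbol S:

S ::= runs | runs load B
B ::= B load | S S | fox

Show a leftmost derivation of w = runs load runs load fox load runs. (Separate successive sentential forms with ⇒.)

S ⇒ runs load B   [S ::= runs load B]
runs load B ⇒ runs load S S   [B ::= S S]
runs load S S ⇒ runs load runs load B S   [S ::= runs load B]
runs load runs load B S ⇒ runs load runs load B load S   [B ::= B load]
runs load runs load B load S ⇒ runs load runs load fox load S   [B ::= fox]
runs load runs load fox load S ⇒ runs load runs load fox load runs   [S ::= runs]

S ⇒ runs load B ⇒ runs load S S ⇒ runs load runs load B S ⇒ runs load runs load B load S ⇒ runs load runs load fox load S ⇒ runs load runs load fox load runs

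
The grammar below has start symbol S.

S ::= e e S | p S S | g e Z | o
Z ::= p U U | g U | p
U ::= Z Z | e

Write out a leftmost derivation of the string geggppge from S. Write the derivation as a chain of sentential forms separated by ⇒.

S ⇒ geZ   [S ::= g e Z]
geZ ⇒ gegU   [Z ::= g U]
gegU ⇒ gegZZ   [U ::= Z Z]
gegZZ ⇒ geggUZ   [Z ::= g U]
geggUZ ⇒ geggZZZ   [U ::= Z Z]
geggZZZ ⇒ geggpZZ   [Z ::= p]
geggpZZ ⇒ geggppZ   [Z ::= p]
geggppZ ⇒ geggppgU   [Z ::= g U]
geggppgU ⇒ geggppge   [U ::= e]

S⇒geZ⇒gegU⇒gegZZ⇒geggUZ⇒geggZZZ⇒geggpZZ⇒geggppZ⇒geggppgU⇒geggppge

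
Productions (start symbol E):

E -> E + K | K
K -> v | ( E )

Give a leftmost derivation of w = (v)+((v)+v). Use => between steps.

E => E+K   [E -> E + K]
E+K => K+K   [E -> K]
K+K => (E)+K   [K -> ( E )]
(E)+K => (K)+K   [E -> K]
(K)+K => (v)+K   [K -> v]
(v)+K => (v)+(E)   [K -> ( E )]
(v)+(E) => (v)+(E+K)   [E -> E + K]
(v)+(E+K) => (v)+(K+K)   [E -> K]
(v)+(K+K) => (v)+((E)+K)   [K -> ( E )]
(v)+((E)+K) => (v)+((K)+K)   [E -> K]
(v)+((K)+K) => (v)+((v)+K)   [K -> v]
(v)+((v)+K) => (v)+((v)+v)   [K -> v]

E=>E+K=>K+K=>(E)+K=>(K)+K=>(v)+K=>(v)+(E)=>(v)+(E+K)=>(v)+(K+K)=>(v)+((E)+K)=>(v)+((K)+K)=>(v)+((v)+K)=>(v)+((v)+v)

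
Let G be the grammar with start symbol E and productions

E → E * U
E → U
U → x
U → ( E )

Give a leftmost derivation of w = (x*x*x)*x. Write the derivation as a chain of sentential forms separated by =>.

E => E*U   [E → E * U]
E*U => U*U   [E → U]
U*U => (E)*U   [U → ( E )]
(E)*U => (E*U)*U   [E → E * U]
(E*U)*U => (E*U*U)*U   [E → E * U]
(E*U*U)*U => (U*U*U)*U   [E → U]
(U*U*U)*U => (x*U*U)*U   [U → x]
(x*U*U)*U => (x*x*U)*U   [U → x]
(x*x*U)*U => (x*x*x)*U   [U → x]
(x*x*x)*U => (x*x*x)*x   [U → x]

E => E*U => U*U => (E)*U => (E*U)*U => (E*U*U)*U => (U*U*U)*U => (x*U*U)*U => (x*x*U)*U => (x*x*x)*U => (x*x*x)*x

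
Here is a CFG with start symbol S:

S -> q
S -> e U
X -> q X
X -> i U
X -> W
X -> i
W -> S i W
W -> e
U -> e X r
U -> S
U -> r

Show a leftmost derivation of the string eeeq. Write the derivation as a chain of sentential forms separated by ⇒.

S ⇒ eU   [S -> e U]
eU ⇒ eS   [U -> S]
eS ⇒ eeU   [S -> e U]
eeU ⇒ eeS   [U -> S]
eeS ⇒ eeeU   [S -> e U]
eeeU ⇒ eeeS   [U -> S]
eeeS ⇒ eeeq   [S -> q]

S ⇒ eU ⇒ eS ⇒ eeU ⇒ eeS ⇒ eeeU ⇒ eeeS ⇒ eeeq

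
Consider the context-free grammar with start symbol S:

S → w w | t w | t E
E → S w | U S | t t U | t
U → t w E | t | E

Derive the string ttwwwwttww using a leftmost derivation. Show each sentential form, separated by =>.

S => tE => tUS => tES => tUSS => ttwESS => ttwSwSS => ttwwwwSS => ttwwwwtES => ttwwwwttS => ttwwwwttww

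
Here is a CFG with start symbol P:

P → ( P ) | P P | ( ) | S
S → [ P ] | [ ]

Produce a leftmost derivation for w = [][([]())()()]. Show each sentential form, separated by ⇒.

P ⇒ PP   [P → P P]
PP ⇒ SP   [P → S]
SP ⇒ []P   [S → [ ]]
[]P ⇒ []S   [P → S]
[]S ⇒ [][P]   [S → [ P ]]
[][P] ⇒ [][PP]   [P → P P]
[][PP] ⇒ [][PPP]   [P → P P]
[][PPP] ⇒ [][(P)PP]   [P → ( P )]
[][(P)PP] ⇒ [][(PP)PP]   [P → P P]
[][(PP)PP] ⇒ [][(SP)PP]   [P → S]
[][(SP)PP] ⇒ [][([]P)PP]   [S → [ ]]
[][([]P)PP] ⇒ [][([]())PP]   [P → ( )]
[][([]())PP] ⇒ [][([]())()P]   [P → ( )]
[][([]())()P] ⇒ [][([]())()()]   [P → ( )]

P⇒PP⇒SP⇒[]P⇒[]S⇒[][P]⇒[][PP]⇒[][PPP]⇒[][(P)PP]⇒[][(PP)PP]⇒[][(SP)PP]⇒[][([]P)PP]⇒[][([]())PP]⇒[][([]())()P]⇒[][([]())()()]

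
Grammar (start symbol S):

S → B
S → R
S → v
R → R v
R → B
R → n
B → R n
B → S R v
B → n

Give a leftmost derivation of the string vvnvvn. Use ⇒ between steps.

S⇒B⇒Rn⇒Bn⇒SRvn⇒vRvn⇒vBvn⇒vSRvvn⇒vvRvvn⇒vvnvvn

S ⇒ B   [S → B]
B ⇒ Rn   [B → R n]
Rn ⇒ Bn   [R → B]
Bn ⇒ SRvn   [B → S R v]
SRvn ⇒ vRvn   [S → v]
vRvn ⇒ vBvn   [R → B]
vBvn ⇒ vSRvvn   [B → S R v]
vSRvvn ⇒ vvRvvn   [S → v]
vvRvvn ⇒ vvnvvn   [R → n]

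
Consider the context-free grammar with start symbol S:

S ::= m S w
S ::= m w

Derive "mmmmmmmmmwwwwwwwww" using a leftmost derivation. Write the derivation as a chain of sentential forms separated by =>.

S => mSw   [S ::= m S w]
mSw => mmSww   [S ::= m S w]
mmSww => mmmSwww   [S ::= m S w]
mmmSwww => mmmmSwwww   [S ::= m S w]
mmmmSwwww => mmmmmSwwwww   [S ::= m S w]
mmmmmSwwwww => mmmmmmSwwwwww   [S ::= m S w]
mmmmmmSwwwwww => mmmmmmmSwwwwwww   [S ::= m S w]
mmmmmmmSwwwwwww => mmmmmmmmSwwwwwwww   [S ::= m S w]
mmmmmmmmSwwwwwwww => mmmmmmmmmwwwwwwwww   [S ::= m w]

S => mSw => mmSww => mmmSwww => mmmmSwwww => mmmmmSwwwww => mmmmmmSwwwwww => mmmmmmmSwwwwwww => mmmmmmmmSwwwwwwww => mmmmmmmmmwwwwwwwww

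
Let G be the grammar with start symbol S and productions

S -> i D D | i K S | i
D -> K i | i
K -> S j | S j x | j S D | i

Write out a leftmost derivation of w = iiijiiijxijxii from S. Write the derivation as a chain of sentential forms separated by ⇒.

S ⇒ iDD   [S -> i D D]
iDD ⇒ iKiD   [D -> K i]
iKiD ⇒ iSjxiD   [K -> S j x]
iSjxiD ⇒ iiKSjxiD   [S -> i K S]
iiKSjxiD ⇒ iiSjxSjxiD   [K -> S j x]
iiSjxSjxiD ⇒ iiiKSjxSjxiD   [S -> i K S]
iiiKSjxSjxiD ⇒ iiijSDSjxSjxiD   [K -> j S D]
iiijSDSjxSjxiD ⇒ iiijiDSjxSjxiD   [S -> i]
iiijiDSjxSjxiD ⇒ iiijiiSjxSjxiD   [D -> i]
iiijiiSjxSjxiD ⇒ iiijiiijxSjxiD   [S -> i]
iiijiiijxSjxiD ⇒ iiijiiijxijxiD   [S -> i]
iiijiiijxijxiD ⇒ iiijiiijxijxii   [D -> i]

S ⇒ iDD ⇒ iKiD ⇒ iSjxiD ⇒ iiKSjxiD ⇒ iiSjxSjxiD ⇒ iiiKSjxSjxiD ⇒ iiijSDSjxSjxiD ⇒ iiijiDSjxSjxiD ⇒ iiijiiSjxSjxiD ⇒ iiijiiijxSjxiD ⇒ iiijiiijxijxiD ⇒ iiijiiijxijxii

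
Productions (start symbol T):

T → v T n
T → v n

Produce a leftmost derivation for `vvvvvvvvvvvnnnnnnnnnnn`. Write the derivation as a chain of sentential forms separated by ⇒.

T ⇒ vTn ⇒ vvTnn ⇒ vvvTnnn ⇒ vvvvTnnnn ⇒ vvvvvTnnnnn ⇒ vvvvvvTnnnnnn ⇒ vvvvvvvTnnnnnnn ⇒ vvvvvvvvTnnnnnnnn ⇒ vvvvvvvvvTnnnnnnnnn ⇒ vvvvvvvvvvTnnnnnnnnnn ⇒ vvvvvvvvvvvnnnnnnnnnnn

T ⇒ vTn   [T → v T n]
vTn ⇒ vvTnn   [T → v T n]
vvTnn ⇒ vvvTnnn   [T → v T n]
vvvTnnn ⇒ vvvvTnnnn   [T → v T n]
vvvvTnnnn ⇒ vvvvvTnnnnn   [T → v T n]
vvvvvTnnnnn ⇒ vvvvvvTnnnnnn   [T → v T n]
vvvvvvTnnnnnn ⇒ vvvvvvvTnnnnnnn   [T → v T n]
vvvvvvvTnnnnnnn ⇒ vvvvvvvvTnnnnnnnn   [T → v T n]
vvvvvvvvTnnnnnnnn ⇒ vvvvvvvvvTnnnnnnnnn   [T → v T n]
vvvvvvvvvTnnnnnnnnn ⇒ vvvvvvvvvvTnnnnnnnnnn   [T → v T n]
vvvvvvvvvvTnnnnnnnnnn ⇒ vvvvvvvvvvvnnnnnnnnnnn   [T → v n]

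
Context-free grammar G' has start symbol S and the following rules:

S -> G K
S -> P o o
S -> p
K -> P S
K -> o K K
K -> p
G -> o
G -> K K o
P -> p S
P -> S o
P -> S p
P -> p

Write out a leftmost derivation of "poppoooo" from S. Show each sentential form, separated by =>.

S => Poo   [S -> P o o]
Poo => pSoo   [P -> p S]
pSoo => pPoooo   [S -> P o o]
pPoooo => pSpoooo   [P -> S p]
pSpoooo => pGKpoooo   [S -> G K]
pGKpoooo => poKpoooo   [G -> o]
poKpoooo => poppoooo   [K -> p]

S => Poo => pSoo => pPoooo => pSpoooo => pGKpoooo => poKpoooo => poppoooo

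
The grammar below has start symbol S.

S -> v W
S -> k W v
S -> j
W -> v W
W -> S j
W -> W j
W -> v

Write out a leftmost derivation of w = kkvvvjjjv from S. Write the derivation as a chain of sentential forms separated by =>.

S=>kWv=>kWjv=>kWjjv=>kSjjjv=>kkWvjjjv=>kkvWvjjjv=>kkvvvjjjv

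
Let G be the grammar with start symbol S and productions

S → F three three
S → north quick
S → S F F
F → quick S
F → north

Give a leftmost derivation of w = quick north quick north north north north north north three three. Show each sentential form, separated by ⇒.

S ⇒ F three three ⇒ quick S three three ⇒ quick S F F three three ⇒ quick S F F F F three three ⇒ quick S F F F F F F three three ⇒ quick north quick F F F F F F three three ⇒ quick north quick north F F F F F three three ⇒ quick north quick north north F F F F three three ⇒ quick north quick north north north F F F three three ⇒ quick north quick north north north north F F three three ⇒ quick north quick north north north north north F three three ⇒ quick north quick north north north north north north three three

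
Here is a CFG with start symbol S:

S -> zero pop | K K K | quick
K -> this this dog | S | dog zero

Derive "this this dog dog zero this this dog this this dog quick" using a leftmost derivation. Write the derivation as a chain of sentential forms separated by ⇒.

S ⇒ K K K ⇒ this this dog K K ⇒ this this dog S K ⇒ this this dog K K K K ⇒ this this dog dog zero K K K ⇒ this this dog dog zero this this dog K K ⇒ this this dog dog zero this this dog this this dog K ⇒ this this dog dog zero this this dog this this dog S ⇒ this this dog dog zero this this dog this this dog quick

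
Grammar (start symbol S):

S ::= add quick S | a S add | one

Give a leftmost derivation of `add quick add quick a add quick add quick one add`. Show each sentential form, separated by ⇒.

S ⇒ add quick S   [S ::= add quick S]
add quick S ⇒ add quick add quick S   [S ::= add quick S]
add quick add quick S ⇒ add quick add quick a S add   [S ::= a S add]
add quick add quick a S add ⇒ add quick add quick a add quick S add   [S ::= add quick S]
add quick add quick a add quick S add ⇒ add quick add quick a add quick add quick S add   [S ::= add quick S]
add quick add quick a add quick add quick S add ⇒ add quick add quick a add quick add quick one add   [S ::= one]

S ⇒ add quick S ⇒ add quick add quick S ⇒ add quick add quick a S add ⇒ add quick add quick a add quick S add ⇒ add quick add quick a add quick add quick S add ⇒ add quick add quick a add quick add quick one add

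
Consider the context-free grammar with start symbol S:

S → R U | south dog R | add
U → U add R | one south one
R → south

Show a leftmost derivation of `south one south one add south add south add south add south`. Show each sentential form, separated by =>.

S => R U   [S → R U]
R U => south U   [R → south]
south U => south U add R   [U → U add R]
south U add R => south U add R add R   [U → U add R]
south U add R add R => south U add R add R add R   [U → U add R]
south U add R add R add R => south U add R add R add R add R   [U → U add R]
south U add R add R add R add R => south one south one add R add R add R add R   [U → one south one]
south one south one add R add R add R add R => south one south one add south add R add R add R   [R → south]
south one south one add south add R add R add R => south one south one add south add south add R add R   [R → south]
south one south one add south add south add R add R => south one south one add south add south add south add R   [R → south]
south one south one add south add south add south add R => south one south one add south add south add south add south   [R → south]

S => R U => south U => south U add R => south U add R add R => south U add R add R add R => south U add R add R add R add R => south one south one add R add R add R add R => south one south one add south add R add R add R => south one south one add south add south add R add R => south one south one add south add south add south add R => south one south one add south add south add south add south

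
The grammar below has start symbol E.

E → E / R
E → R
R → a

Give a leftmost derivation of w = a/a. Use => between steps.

E => E/R   [E → E / R]
E/R => R/R   [E → R]
R/R => a/R   [R → a]
a/R => a/a   [R → a]

E => E/R => R/R => a/R => a/a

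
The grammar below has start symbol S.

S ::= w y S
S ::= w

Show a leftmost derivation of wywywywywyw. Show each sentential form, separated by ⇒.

S⇒wyS⇒wywyS⇒wywywyS⇒wywywywyS⇒wywywywywyS⇒wywywywywyw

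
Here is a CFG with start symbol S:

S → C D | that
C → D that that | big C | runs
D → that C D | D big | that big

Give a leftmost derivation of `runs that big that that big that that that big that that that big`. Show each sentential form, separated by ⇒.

S ⇒ C D   [S → C D]
C D ⇒ runs D   [C → runs]
runs D ⇒ runs that C D   [D → that C D]
runs that C D ⇒ runs that big C D   [C → big C]
runs that big C D ⇒ runs that big D that that D   [C → D that that]
runs that big D that that D ⇒ runs that big that C D that that D   [D → that C D]
runs that big that C D that that D ⇒ runs that big that D that that D that that D   [C → D that that]
runs that big that D that that D that that D ⇒ runs that big that that big that that D that that D   [D → that big]
runs that big that that big that that D that that D ⇒ runs that big that that big that that that big that that D   [D → that big]
runs that big that that big that that that big that that D ⇒ runs that big that that big that that that big that that that big   [D → that big]

S ⇒ C D ⇒ runs D ⇒ runs that C D ⇒ runs that big C D ⇒ runs that big D that that D ⇒ runs that big that C D that that D ⇒ runs that big that D that that D that that D ⇒ runs that big that that big that that D that that D ⇒ runs that big that that big that that that big that that D ⇒ runs that big that that big that that that big that that that big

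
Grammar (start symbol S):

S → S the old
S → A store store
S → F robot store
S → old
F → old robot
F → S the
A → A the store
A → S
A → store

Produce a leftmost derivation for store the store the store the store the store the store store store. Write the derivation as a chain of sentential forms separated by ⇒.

S ⇒ A store store ⇒ A the store store store ⇒ A the store the store store store ⇒ A the store the store the store store store ⇒ A the store the store the store the store store store ⇒ A the store the store the store the store the store store store ⇒ store the store the store the store the store the store store store

S ⇒ A store store   [S → A store store]
A store store ⇒ A the store store store   [A → A the store]
A the store store store ⇒ A the store the store store store   [A → A the store]
A the store the store store store ⇒ A the store the store the store store store   [A → A the store]
A the store the store the store store store ⇒ A the store the store the store the store store store   [A → A the store]
A the store the store the store the store store store ⇒ A the store the store the store the store the store store store   [A → A the store]
A the store the store the store the store the store store store ⇒ store the store the store the store the store the store store store   [A → store]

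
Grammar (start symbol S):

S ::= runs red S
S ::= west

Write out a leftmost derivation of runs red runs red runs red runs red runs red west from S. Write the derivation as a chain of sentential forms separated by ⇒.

S ⇒ runs red S   [S ::= runs red S]
runs red S ⇒ runs red runs red S   [S ::= runs red S]
runs red runs red S ⇒ runs red runs red runs red S   [S ::= runs red S]
runs red runs red runs red S ⇒ runs red runs red runs red runs red S   [S ::= runs red S]
runs red runs red runs red runs red S ⇒ runs red runs red runs red runs red runs red S   [S ::= runs red S]
runs red runs red runs red runs red runs red S ⇒ runs red runs red runs red runs red runs red west   [S ::= west]

S ⇒ runs red S ⇒ runs red runs red S ⇒ runs red runs red runs red S ⇒ runs red runs red runs red runs red S ⇒ runs red runs red runs red runs red runs red S ⇒ runs red runs red runs red runs red runs red west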